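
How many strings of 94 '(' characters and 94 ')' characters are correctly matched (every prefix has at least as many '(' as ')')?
C_94 = 239993345518077005168915776623476723006280827488229600

These balanced parentheses are counted by the Catalan number C_n = (1/(n + 1)) · C(2n, n). For n = 94: C_94 = (1/95) · C(188, 94) = 22799367824217315491046998779230288685596678611381812000/95 = 239993345518077005168915776623476723006280827488229600.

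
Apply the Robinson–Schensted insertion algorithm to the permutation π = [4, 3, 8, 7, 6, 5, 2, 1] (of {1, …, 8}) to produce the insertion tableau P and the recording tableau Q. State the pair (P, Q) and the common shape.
P = [1, 5] / [2, 6] / [3] / [4] / [7] / [8];  Q = [1, 3] / [2, 4] / [5] / [6] / [7] / [8];  common shape = (2, 2, 1, 1, 1, 1)

Row-insert the values π_1, π_2, … into P one at a time, bumping the leftmost entry strictly greater than the inserted value down to the next row. The recording tableau Q records, in position (i, j), the step at which that cell was added to P.
  Insert 4 (step 1): P = [4];  Q = [1]
  Insert 3 (step 2): P = [3] / [4];  Q = [1] / [2]
  Insert 8 (step 3): P = [3, 8] / [4];  Q = [1, 3] / [2]
  Insert 7 (step 4): P = [3, 7] / [4, 8];  Q = [1, 3] / [2, 4]
  Insert 6 (step 5): P = [3, 6] / [4, 7] / [8];  Q = [1, 3] / [2, 4] / [5]
  Insert 5 (step 6): P = [3, 5] / [4, 6] / [7] / [8];  Q = [1, 3] / [2, 4] / [5] / [6]
  Insert 2 (step 7): P = [2, 5] / [3, 6] / [4] / [7] / [8];  Q = [1, 3] / [2, 4] / [5] / [6] / [7]
  Insert 1 (step 8): P = [1, 5] / [2, 6] / [3] / [4] / [7] / [8];  Q = [1, 3] / [2, 4] / [5] / [6] / [7] / [8]
Final shape: (2, 2, 1, 1, 1, 1).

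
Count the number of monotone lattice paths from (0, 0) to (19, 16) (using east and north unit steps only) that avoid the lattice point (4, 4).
Number of paths = 2843058750

Total paths from (0, 0) to (19, 16): C(35, 19) = 4059928950. Paths through (4, 4): (paths (0, 0) → (4, 4)) × (paths (4, 4) → (19, 16)) = C(8, 4) · C(27, 15) = 70 · 17383860 = 1216870200. Avoidance count = 4059928950 − 1216870200 = 2843058750.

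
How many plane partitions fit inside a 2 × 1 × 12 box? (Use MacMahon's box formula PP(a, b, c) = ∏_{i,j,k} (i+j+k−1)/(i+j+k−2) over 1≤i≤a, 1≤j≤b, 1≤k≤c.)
PP(2, 1, 12) = 91

Evaluate the triple product over i = 1..2, j = 1..1, k = 1..12. The factors are (2/1) · (3/2) · (4/3) · (5/4) · (6/5) · (7/6) · (8/7) · (9/8) · … (24 factors total). The numerators and denominators telescope so the product is an integer; carrying out the multiplication exactly gives PP(2, 1, 12) = 91.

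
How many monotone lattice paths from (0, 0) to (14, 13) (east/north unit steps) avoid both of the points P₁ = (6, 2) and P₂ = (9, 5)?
Number of paths = 16086150

Inclusion–exclusion. Total paths: C(27, 14) = 20058300. Through P₁: C(8, 6)·C(19, 8) = 2116296. Through P₂: C(14, 9)·C(13, 5) = 2576574. Since P₁ is strictly southwest of P₂, a monotone path through both must visit P₁ then P₂; paths through both = C(8, 6)·C(6, 3)·C(13, 5) = 720720. Avoid both = 20058300 − 2116296 − 2576574 + 720720 = 16086150.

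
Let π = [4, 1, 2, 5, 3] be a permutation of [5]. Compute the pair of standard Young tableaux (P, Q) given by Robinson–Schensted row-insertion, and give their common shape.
P = [1, 2, 3] / [4, 5];  Q = [1, 3, 4] / [2, 5];  common shape = (3, 2)

Row-insert the values π_1, π_2, … into P one at a time, bumping the leftmost entry strictly greater than the inserted value down to the next row. The recording tableau Q records, in position (i, j), the step at which that cell was added to P.
  Insert 4 (step 1): P = [4];  Q = [1]
  Insert 1 (step 2): P = [1] / [4];  Q = [1] / [2]
  Insert 2 (step 3): P = [1, 2] / [4];  Q = [1, 3] / [2]
  Insert 5 (step 4): P = [1, 2, 5] / [4];  Q = [1, 3, 4] / [2]
  Insert 3 (step 5): P = [1, 2, 3] / [4, 5];  Q = [1, 3, 4] / [2, 5]
Final shape: (3, 2).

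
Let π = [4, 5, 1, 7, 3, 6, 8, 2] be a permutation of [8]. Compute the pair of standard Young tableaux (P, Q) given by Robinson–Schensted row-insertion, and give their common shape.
P = [1, 2, 6, 8] / [3, 5, 7] / [4];  Q = [1, 2, 4, 7] / [3, 5, 6] / [8];  common shape = (4, 3, 1)

Row-insert the values π_1, π_2, … into P one at a time, bumping the leftmost entry strictly greater than the inserted value down to the next row. The recording tableau Q records, in position (i, j), the step at which that cell was added to P.
  Insert 4 (step 1): P = [4];  Q = [1]
  Insert 5 (step 2): P = [4, 5];  Q = [1, 2]
  Insert 1 (step 3): P = [1, 5] / [4];  Q = [1, 2] / [3]
  Insert 7 (step 4): P = [1, 5, 7] / [4];  Q = [1, 2, 4] / [3]
  Insert 3 (step 5): P = [1, 3, 7] / [4, 5];  Q = [1, 2, 4] / [3, 5]
  Insert 6 (step 6): P = [1, 3, 6] / [4, 5, 7];  Q = [1, 2, 4] / [3, 5, 6]
  Insert 8 (step 7): P = [1, 3, 6, 8] / [4, 5, 7];  Q = [1, 2, 4, 7] / [3, 5, 6]
  Insert 2 (step 8): P = [1, 2, 6, 8] / [3, 5, 7] / [4];  Q = [1, 2, 4, 7] / [3, 5, 6] / [8]
Final shape: (4, 3, 1).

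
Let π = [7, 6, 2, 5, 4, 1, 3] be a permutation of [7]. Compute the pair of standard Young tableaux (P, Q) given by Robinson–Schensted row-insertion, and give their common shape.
P = [1, 3] / [2, 4] / [5] / [6] / [7];  Q = [1, 4] / [2, 7] / [3] / [5] / [6];  common shape = (2, 2, 1, 1, 1)

Row-insert the values π_1, π_2, … into P one at a time, bumping the leftmost entry strictly greater than the inserted value down to the next row. The recording tableau Q records, in position (i, j), the step at which that cell was added to P.
  Insert 7 (step 1): P = [7];  Q = [1]
  Insert 6 (step 2): P = [6] / [7];  Q = [1] / [2]
  Insert 2 (step 3): P = [2] / [6] / [7];  Q = [1] / [2] / [3]
  Insert 5 (step 4): P = [2, 5] / [6] / [7];  Q = [1, 4] / [2] / [3]
  Insert 4 (step 5): P = [2, 4] / [5] / [6] / [7];  Q = [1, 4] / [2] / [3] / [5]
  Insert 1 (step 6): P = [1, 4] / [2] / [5] / [6] / [7];  Q = [1, 4] / [2] / [3] / [5] / [6]
  Insert 3 (step 7): P = [1, 3] / [2, 4] / [5] / [6] / [7];  Q = [1, 4] / [2, 7] / [3] / [5] / [6]
Final shape: (2, 2, 1, 1, 1).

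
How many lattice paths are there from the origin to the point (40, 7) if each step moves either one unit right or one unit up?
Number of paths = 62891499

A monotone lattice path from (0, 0) to (40, 7) consists of 40 east steps and 7 north steps in some order, so it is determined by which 40 of the 47 steps are east. The count is C(47, 40) = 62891499.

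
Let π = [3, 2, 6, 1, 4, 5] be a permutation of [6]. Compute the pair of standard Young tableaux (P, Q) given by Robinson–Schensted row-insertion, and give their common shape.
P = [1, 4, 5] / [2, 6] / [3];  Q = [1, 3, 6] / [2, 5] / [4];  common shape = (3, 2, 1)

Row-insert the values π_1, π_2, … into P one at a time, bumping the leftmost entry strictly greater than the inserted value down to the next row. The recording tableau Q records, in position (i, j), the step at which that cell was added to P.
  Insert 3 (step 1): P = [3];  Q = [1]
  Insert 2 (step 2): P = [2] / [3];  Q = [1] / [2]
  Insert 6 (step 3): P = [2, 6] / [3];  Q = [1, 3] / [2]
  Insert 1 (step 4): P = [1, 6] / [2] / [3];  Q = [1, 3] / [2] / [4]
  Insert 4 (step 5): P = [1, 4] / [2, 6] / [3];  Q = [1, 3] / [2, 5] / [4]
  Insert 5 (step 6): P = [1, 4, 5] / [2, 6] / [3];  Q = [1, 3, 6] / [2, 5] / [4]
Final shape: (3, 2, 1).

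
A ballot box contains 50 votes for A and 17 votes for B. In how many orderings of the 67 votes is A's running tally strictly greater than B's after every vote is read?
Strict-lead orderings = 1660522412541564

Total orderings of the 67 votes with 50 for A: C(67, 50) = 3371363686069236. By the Bertrand ballot formula (Cycle Lemma / reflection principle), the number of orderings in which A is strictly ahead of B throughout is (p − q)/(p + q) · C(p + q, p) = (50 − 17)/(50 + 17) · 3371363686069236 = 1660522412541564.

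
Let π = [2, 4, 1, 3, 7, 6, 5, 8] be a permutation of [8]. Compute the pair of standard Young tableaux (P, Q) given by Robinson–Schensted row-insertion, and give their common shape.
P = [1, 3, 5, 8] / [2, 4, 6] / [7];  Q = [1, 2, 5, 8] / [3, 4, 6] / [7];  common shape = (4, 3, 1)

Row-insert the values π_1, π_2, … into P one at a time, bumping the leftmost entry strictly greater than the inserted value down to the next row. The recording tableau Q records, in position (i, j), the step at which that cell was added to P.
  Insert 2 (step 1): P = [2];  Q = [1]
  Insert 4 (step 2): P = [2, 4];  Q = [1, 2]
  Insert 1 (step 3): P = [1, 4] / [2];  Q = [1, 2] / [3]
  Insert 3 (step 4): P = [1, 3] / [2, 4];  Q = [1, 2] / [3, 4]
  Insert 7 (step 5): P = [1, 3, 7] / [2, 4];  Q = [1, 2, 5] / [3, 4]
  Insert 6 (step 6): P = [1, 3, 6] / [2, 4, 7];  Q = [1, 2, 5] / [3, 4, 6]
  Insert 5 (step 7): P = [1, 3, 5] / [2, 4, 6] / [7];  Q = [1, 2, 5] / [3, 4, 6] / [7]
  Insert 8 (step 8): P = [1, 3, 5, 8] / [2, 4, 6] / [7];  Q = [1, 2, 5, 8] / [3, 4, 6] / [7]
Final shape: (4, 3, 1).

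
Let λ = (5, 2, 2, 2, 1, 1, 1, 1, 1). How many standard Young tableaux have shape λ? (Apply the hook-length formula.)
# SYT of shape (5, 2, 2, 2, 1, 1, 1, 1, 1) = 105600

Hook-length formula: f^λ = n! / Π hook(c), product over all cells c of the Young diagram. For λ = (5, 2, 2, 2, 1, 1, 1, 1, 1), n = 16 boxes. Hook lengths by row (left-to-right, top-to-bottom): [13, 7, 3, 2, 1]; [9, 3]; [8, 2]; [7, 1]; [5]; [4]; [3]; [2]; [1]. Product of hooks = 198132480. So f^λ = 16! / 198132480 = 20922789888000 / 198132480 = 105600.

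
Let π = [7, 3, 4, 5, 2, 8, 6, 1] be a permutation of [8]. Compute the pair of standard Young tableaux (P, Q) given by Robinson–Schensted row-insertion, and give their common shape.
P = [1, 4, 5, 6] / [2, 8] / [3] / [7];  Q = [1, 3, 4, 6] / [2, 7] / [5] / [8];  common shape = (4, 2, 1, 1)

Row-insert the values π_1, π_2, … into P one at a time, bumping the leftmost entry strictly greater than the inserted value down to the next row. The recording tableau Q records, in position (i, j), the step at which that cell was added to P.
  Insert 7 (step 1): P = [7];  Q = [1]
  Insert 3 (step 2): P = [3] / [7];  Q = [1] / [2]
  Insert 4 (step 3): P = [3, 4] / [7];  Q = [1, 3] / [2]
  Insert 5 (step 4): P = [3, 4, 5] / [7];  Q = [1, 3, 4] / [2]
  Insert 2 (step 5): P = [2, 4, 5] / [3] / [7];  Q = [1, 3, 4] / [2] / [5]
  Insert 8 (step 6): P = [2, 4, 5, 8] / [3] / [7];  Q = [1, 3, 4, 6] / [2] / [5]
  Insert 6 (step 7): P = [2, 4, 5, 6] / [3, 8] / [7];  Q = [1, 3, 4, 6] / [2, 7] / [5]
  Insert 1 (step 8): P = [1, 4, 5, 6] / [2, 8] / [3] / [7];  Q = [1, 3, 4, 6] / [2, 7] / [5] / [8]
Final shape: (4, 2, 1, 1).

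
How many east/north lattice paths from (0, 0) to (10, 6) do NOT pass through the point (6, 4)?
Number of paths = 4858

Total paths from (0, 0) to (10, 6): C(16, 10) = 8008. Paths through (6, 4): (paths (0, 0) → (6, 4)) × (paths (6, 4) → (10, 6)) = C(10, 6) · C(6, 4) = 210 · 15 = 3150. Avoidance count = 8008 − 3150 = 4858.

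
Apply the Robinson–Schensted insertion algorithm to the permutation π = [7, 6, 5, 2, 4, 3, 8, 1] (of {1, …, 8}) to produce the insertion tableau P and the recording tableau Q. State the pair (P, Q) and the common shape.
P = [1, 3, 8] / [2] / [4] / [5] / [6] / [7];  Q = [1, 5, 7] / [2] / [3] / [4] / [6] / [8];  common shape = (3, 1, 1, 1, 1, 1)

Row-insert the values π_1, π_2, … into P one at a time, bumping the leftmost entry strictly greater than the inserted value down to the next row. The recording tableau Q records, in position (i, j), the step at which that cell was added to P.
  Insert 7 (step 1): P = [7];  Q = [1]
  Insert 6 (step 2): P = [6] / [7];  Q = [1] / [2]
  Insert 5 (step 3): P = [5] / [6] / [7];  Q = [1] / [2] / [3]
  Insert 2 (step 4): P = [2] / [5] / [6] / [7];  Q = [1] / [2] / [3] / [4]
  Insert 4 (step 5): P = [2, 4] / [5] / [6] / [7];  Q = [1, 5] / [2] / [3] / [4]
  Insert 3 (step 6): P = [2, 3] / [4] / [5] / [6] / [7];  Q = [1, 5] / [2] / [3] / [4] / [6]
  Insert 8 (step 7): P = [2, 3, 8] / [4] / [5] / [6] / [7];  Q = [1, 5, 7] / [2] / [3] / [4] / [6]
  Insert 1 (step 8): P = [1, 3, 8] / [2] / [4] / [5] / [6] / [7];  Q = [1, 5, 7] / [2] / [3] / [4] / [6] / [8]
Final shape: (3, 1, 1, 1, 1, 1).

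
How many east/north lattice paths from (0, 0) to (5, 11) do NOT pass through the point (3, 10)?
Number of paths = 3510

Total paths from (0, 0) to (5, 11): C(16, 5) = 4368. Paths through (3, 10): (paths (0, 0) → (3, 10)) × (paths (3, 10) → (5, 11)) = C(13, 3) · C(3, 2) = 286 · 3 = 858. Avoidance count = 4368 − 858 = 3510.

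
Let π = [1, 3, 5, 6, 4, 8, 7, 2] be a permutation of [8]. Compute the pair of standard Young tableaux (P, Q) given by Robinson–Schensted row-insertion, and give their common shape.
P = [1, 2, 4, 6, 7] / [3, 8] / [5];  Q = [1, 2, 3, 4, 6] / [5, 7] / [8];  common shape = (5, 2, 1)

Row-insert the values π_1, π_2, … into P one at a time, bumping the leftmost entry strictly greater than the inserted value down to the next row. The recording tableau Q records, in position (i, j), the step at which that cell was added to P.
  Insert 1 (step 1): P = [1];  Q = [1]
  Insert 3 (step 2): P = [1, 3];  Q = [1, 2]
  Insert 5 (step 3): P = [1, 3, 5];  Q = [1, 2, 3]
  Insert 6 (step 4): P = [1, 3, 5, 6];  Q = [1, 2, 3, 4]
  Insert 4 (step 5): P = [1, 3, 4, 6] / [5];  Q = [1, 2, 3, 4] / [5]
  Insert 8 (step 6): P = [1, 3, 4, 6, 8] / [5];  Q = [1, 2, 3, 4, 6] / [5]
  Insert 7 (step 7): P = [1, 3, 4, 6, 7] / [5, 8];  Q = [1, 2, 3, 4, 6] / [5, 7]
  Insert 2 (step 8): P = [1, 2, 4, 6, 7] / [3, 8] / [5];  Q = [1, 2, 3, 4, 6] / [5, 7] / [8]
Final shape: (5, 2, 1).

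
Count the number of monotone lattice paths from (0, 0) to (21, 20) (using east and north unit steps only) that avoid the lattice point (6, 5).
Number of paths = 197464642980

Total paths from (0, 0) to (21, 20): C(41, 21) = 269128937220. Paths through (6, 5): (paths (0, 0) → (6, 5)) × (paths (6, 5) → (21, 20)) = C(11, 6) · C(30, 15) = 462 · 155117520 = 71664294240. Avoidance count = 269128937220 − 71664294240 = 197464642980.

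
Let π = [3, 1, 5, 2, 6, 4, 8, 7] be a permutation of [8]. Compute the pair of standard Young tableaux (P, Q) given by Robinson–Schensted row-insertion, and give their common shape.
P = [1, 2, 4, 7] / [3, 5, 6, 8];  Q = [1, 3, 5, 7] / [2, 4, 6, 8];  common shape = (4, 4)

Row-insert the values π_1, π_2, … into P one at a time, bumping the leftmost entry strictly greater than the inserted value down to the next row. The recording tableau Q records, in position (i, j), the step at which that cell was added to P.
  Insert 3 (step 1): P = [3];  Q = [1]
  Insert 1 (step 2): P = [1] / [3];  Q = [1] / [2]
  Insert 5 (step 3): P = [1, 5] / [3];  Q = [1, 3] / [2]
  Insert 2 (step 4): P = [1, 2] / [3, 5];  Q = [1, 3] / [2, 4]
  Insert 6 (step 5): P = [1, 2, 6] / [3, 5];  Q = [1, 3, 5] / [2, 4]
  Insert 4 (step 6): P = [1, 2, 4] / [3, 5, 6];  Q = [1, 3, 5] / [2, 4, 6]
  Insert 8 (step 7): P = [1, 2, 4, 8] / [3, 5, 6];  Q = [1, 3, 5, 7] / [2, 4, 6]
  Insert 7 (step 8): P = [1, 2, 4, 7] / [3, 5, 6, 8];  Q = [1, 3, 5, 7] / [2, 4, 6, 8]
Final shape: (4, 4).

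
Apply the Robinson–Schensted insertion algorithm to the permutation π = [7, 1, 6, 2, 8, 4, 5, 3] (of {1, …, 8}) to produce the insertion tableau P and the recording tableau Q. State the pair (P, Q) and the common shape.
P = [1, 2, 3, 5] / [4, 8] / [6] / [7];  Q = [1, 3, 5, 7] / [2, 6] / [4] / [8];  common shape = (4, 2, 1, 1)

Row-insert the values π_1, π_2, … into P one at a time, bumping the leftmost entry strictly greater than the inserted value down to the next row. The recording tableau Q records, in position (i, j), the step at which that cell was added to P.
  Insert 7 (step 1): P = [7];  Q = [1]
  Insert 1 (step 2): P = [1] / [7];  Q = [1] / [2]
  Insert 6 (step 3): P = [1, 6] / [7];  Q = [1, 3] / [2]
  Insert 2 (step 4): P = [1, 2] / [6] / [7];  Q = [1, 3] / [2] / [4]
  Insert 8 (step 5): P = [1, 2, 8] / [6] / [7];  Q = [1, 3, 5] / [2] / [4]
  Insert 4 (step 6): P = [1, 2, 4] / [6, 8] / [7];  Q = [1, 3, 5] / [2, 6] / [4]
  Insert 5 (step 7): P = [1, 2, 4, 5] / [6, 8] / [7];  Q = [1, 3, 5, 7] / [2, 6] / [4]
  Insert 3 (step 8): P = [1, 2, 3, 5] / [4, 8] / [6] / [7];  Q = [1, 3, 5, 7] / [2, 6] / [4] / [8]
Final shape: (4, 2, 1, 1).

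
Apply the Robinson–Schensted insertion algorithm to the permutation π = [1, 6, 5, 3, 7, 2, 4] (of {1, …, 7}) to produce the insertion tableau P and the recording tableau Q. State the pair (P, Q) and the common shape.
P = [1, 2, 4] / [3, 7] / [5] / [6];  Q = [1, 2, 5] / [3, 7] / [4] / [6];  common shape = (3, 2, 1, 1)

Row-insert the values π_1, π_2, … into P one at a time, bumping the leftmost entry strictly greater than the inserted value down to the next row. The recording tableau Q records, in position (i, j), the step at which that cell was added to P.
  Insert 1 (step 1): P = [1];  Q = [1]
  Insert 6 (step 2): P = [1, 6];  Q = [1, 2]
  Insert 5 (step 3): P = [1, 5] / [6];  Q = [1, 2] / [3]
  Insert 3 (step 4): P = [1, 3] / [5] / [6];  Q = [1, 2] / [3] / [4]
  Insert 7 (step 5): P = [1, 3, 7] / [5] / [6];  Q = [1, 2, 5] / [3] / [4]
  Insert 2 (step 6): P = [1, 2, 7] / [3] / [5] / [6];  Q = [1, 2, 5] / [3] / [4] / [6]
  Insert 4 (step 7): P = [1, 2, 4] / [3, 7] / [5] / [6];  Q = [1, 2, 5] / [3, 7] / [4] / [6]
Final shape: (3, 2, 1, 1).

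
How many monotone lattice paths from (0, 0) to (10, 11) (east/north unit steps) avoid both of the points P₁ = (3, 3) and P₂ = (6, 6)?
Number of paths = 157992

Inclusion–exclusion. Total paths: C(21, 10) = 352716. Through P₁: C(6, 3)·C(15, 7) = 128700. Through P₂: C(12, 6)·C(9, 4) = 116424. Since P₁ is strictly southwest of P₂, a monotone path through both must visit P₁ then P₂; paths through both = C(6, 3)·C(6, 3)·C(9, 4) = 50400. Avoid both = 352716 − 128700 − 116424 + 50400 = 157992.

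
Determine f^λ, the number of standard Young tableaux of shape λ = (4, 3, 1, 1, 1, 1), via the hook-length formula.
# SYT of shape (4, 3, 1, 1, 1, 1) = 1100

Hook-length formula: f^λ = n! / Π hook(c), product over all cells c of the Young diagram. For λ = (4, 3, 1, 1, 1, 1), n = 11 boxes. Hook lengths by row (left-to-right, top-to-bottom): [9, 4, 3, 1]; [7, 2, 1]; [4]; [3]; [2]; [1]. Product of hooks = 36288. So f^λ = 11! / 36288 = 39916800 / 36288 = 1100.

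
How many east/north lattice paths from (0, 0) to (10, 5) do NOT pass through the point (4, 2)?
Number of paths = 1743

Total paths from (0, 0) to (10, 5): C(15, 10) = 3003. Paths through (4, 2): (paths (0, 0) → (4, 2)) × (paths (4, 2) → (10, 5)) = C(6, 4) · C(9, 6) = 15 · 84 = 1260. Avoidance count = 3003 − 1260 = 1743.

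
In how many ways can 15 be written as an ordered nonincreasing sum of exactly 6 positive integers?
p(15, 6 parts) = 26

Partitions of n into exactly k parts ↔ partitions of n − k into at most k parts (subtract 1 from each part). For n = 15, k = 6, the partitions are: 10+1+1+1+1+1, 9+2+1+1+1+1, 8+3+1+1+1+1, 8+2+2+1+1+1, 7+4+1+1+1+1, 7+3+2+1+1+1, 7+2+2+2+1+1, 6+5+1+1+1+1, 6+4+2+1+1+1, 6+3+3+1+1+1, 6+3+2+2+1+1, 6+2+2+2+2+1, 5+5+2+1+1+1, 5+4+3+1+1+1, 5+4+2+2+1+1, 5+3+3+2+1+1, 5+3+2+2+2+1, 5+2+2+2+2+2, 4+4+4+1+1+1, 4+4+3+2+1+1, 4+4+2+2+2+1, 4+3+3+3+1+1, 4+3+3+2+2+1, 4+3+2+2+2+2, 3+3+3+3+2+1, 3+3+3+2+2+2. Count = 26.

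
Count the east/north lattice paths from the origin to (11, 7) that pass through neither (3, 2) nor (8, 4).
Number of paths = 13254

Inclusion–exclusion. Total paths: C(18, 11) = 31824. Through P₁: C(5, 3)·C(13, 8) = 12870. Through P₂: C(12, 8)·C(6, 3) = 9900. Since P₁ is strictly southwest of P₂, a monotone path through both must visit P₁ then P₂; paths through both = C(5, 3)·C(7, 5)·C(6, 3) = 4200. Avoid both = 31824 − 12870 − 9900 + 4200 = 13254.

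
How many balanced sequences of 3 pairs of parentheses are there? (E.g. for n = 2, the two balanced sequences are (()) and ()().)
C_3 = 5

These balanced parentheses are counted by the Catalan number C_n = (1/(n + 1)) · C(2n, n). For n = 3: C_3 = (1/4) · C(6, 3) = 20/4 = 5.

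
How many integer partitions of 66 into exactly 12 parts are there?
p(66, 12 parts) = 163540

Partitions of n into exactly k parts are in bijection with partitions of n − k into at most k parts (subtract 1 from each part). So p(66, exactly 12) = p(54, parts ≤ 12). Computing via the recurrence p(m, j) = p(m, j−1) + p(m−j, j) gives 163540.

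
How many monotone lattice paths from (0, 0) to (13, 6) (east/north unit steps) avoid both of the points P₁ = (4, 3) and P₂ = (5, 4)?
Number of paths = 16912

Inclusion–exclusion. Total paths: C(19, 13) = 27132. Through P₁: C(7, 4)·C(12, 9) = 7700. Through P₂: C(9, 5)·C(10, 8) = 5670. Since P₁ is strictly southwest of P₂, a monotone path through both must visit P₁ then P₂; paths through both = C(7, 4)·C(2, 1)·C(10, 8) = 3150. Avoid both = 27132 − 7700 − 5670 + 3150 = 16912.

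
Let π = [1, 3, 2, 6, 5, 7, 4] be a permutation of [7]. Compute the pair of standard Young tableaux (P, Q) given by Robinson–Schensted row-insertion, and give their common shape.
P = [1, 2, 4, 7] / [3, 5] / [6];  Q = [1, 2, 4, 6] / [3, 5] / [7];  common shape = (4, 2, 1)

Row-insert the values π_1, π_2, … into P one at a time, bumping the leftmost entry strictly greater than the inserted value down to the next row. The recording tableau Q records, in position (i, j), the step at which that cell was added to P.
  Insert 1 (step 1): P = [1];  Q = [1]
  Insert 3 (step 2): P = [1, 3];  Q = [1, 2]
  Insert 2 (step 3): P = [1, 2] / [3];  Q = [1, 2] / [3]
  Insert 6 (step 4): P = [1, 2, 6] / [3];  Q = [1, 2, 4] / [3]
  Insert 5 (step 5): P = [1, 2, 5] / [3, 6];  Q = [1, 2, 4] / [3, 5]
  Insert 7 (step 6): P = [1, 2, 5, 7] / [3, 6];  Q = [1, 2, 4, 6] / [3, 5]
  Insert 4 (step 7): P = [1, 2, 4, 7] / [3, 5] / [6];  Q = [1, 2, 4, 6] / [3, 5] / [7]
Final shape: (4, 2, 1).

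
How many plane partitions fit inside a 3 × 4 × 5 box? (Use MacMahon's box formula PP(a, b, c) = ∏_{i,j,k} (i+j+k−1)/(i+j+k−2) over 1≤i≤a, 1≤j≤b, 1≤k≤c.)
PP(3, 4, 5) = 116424

Evaluate the triple product over i = 1..3, j = 1..4, k = 1..5. The factors are (2/1) · (3/2) · (4/3) · (5/4) · (6/5) · (3/2) · (4/3) · (5/4) · … (60 factors total). The numerators and denominators telescope so the product is an integer; carrying out the multiplication exactly gives PP(3, 4, 5) = 116424.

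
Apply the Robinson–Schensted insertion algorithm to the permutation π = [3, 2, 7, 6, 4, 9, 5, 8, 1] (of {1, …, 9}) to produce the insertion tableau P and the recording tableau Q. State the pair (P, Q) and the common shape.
P = [1, 4, 5, 8] / [2, 6, 9] / [3] / [7];  Q = [1, 3, 6, 8] / [2, 4, 7] / [5] / [9];  common shape = (4, 3, 1, 1)

Row-insert the values π_1, π_2, … into P one at a time, bumping the leftmost entry strictly greater than the inserted value down to the next row. The recording tableau Q records, in position (i, j), the step at which that cell was added to P.
  Insert 3 (step 1): P = [3];  Q = [1]
  Insert 2 (step 2): P = [2] / [3];  Q = [1] / [2]
  Insert 7 (step 3): P = [2, 7] / [3];  Q = [1, 3] / [2]
  Insert 6 (step 4): P = [2, 6] / [3, 7];  Q = [1, 3] / [2, 4]
  Insert 4 (step 5): P = [2, 4] / [3, 6] / [7];  Q = [1, 3] / [2, 4] / [5]
  Insert 9 (step 6): P = [2, 4, 9] / [3, 6] / [7];  Q = [1, 3, 6] / [2, 4] / [5]
  Insert 5 (step 7): P = [2, 4, 5] / [3, 6, 9] / [7];  Q = [1, 3, 6] / [2, 4, 7] / [5]
  Insert 8 (step 8): P = [2, 4, 5, 8] / [3, 6, 9] / [7];  Q = [1, 3, 6, 8] / [2, 4, 7] / [5]
  Insert 1 (step 9): P = [1, 4, 5, 8] / [2, 6, 9] / [3] / [7];  Q = [1, 3, 6, 8] / [2, 4, 7] / [5] / [9]
Final shape: (4, 3, 1, 1).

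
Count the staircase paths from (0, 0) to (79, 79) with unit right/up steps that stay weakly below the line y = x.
C_79 = 289450081175264899454283846029490767264392230

These NE paths below the diagonal are counted by the Catalan number C_n = (1/(n + 1)) · C(2n, n). For n = 79: C_79 = (1/80) · C(158, 79) = 23156006494021191956342707682359261381151378400/80 = 289450081175264899454283846029490767264392230.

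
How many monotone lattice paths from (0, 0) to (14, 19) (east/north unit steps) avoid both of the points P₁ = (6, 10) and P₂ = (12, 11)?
Number of paths = 565813730

Inclusion–exclusion. Total paths: C(33, 14) = 818809200. Through P₁: C(16, 6)·C(17, 8) = 194674480. Through P₂: C(23, 12)·C(10, 2) = 60843510. Since P₁ is strictly southwest of P₂, a monotone path through both must visit P₁ then P₂; paths through both = C(16, 6)·C(7, 6)·C(10, 2) = 2522520. Avoid both = 818809200 − 194674480 − 60843510 + 2522520 = 565813730.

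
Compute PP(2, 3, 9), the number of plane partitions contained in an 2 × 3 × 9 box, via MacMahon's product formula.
PP(2, 3, 9) = 15730

Evaluate the triple product over i = 1..2, j = 1..3, k = 1..9. The factors are (2/1) · (3/2) · (4/3) · (5/4) · (6/5) · (7/6) · (8/7) · (9/8) · … (54 factors total). The numerators and denominators telescope so the product is an integer; carrying out the multiplication exactly gives PP(2, 3, 9) = 15730.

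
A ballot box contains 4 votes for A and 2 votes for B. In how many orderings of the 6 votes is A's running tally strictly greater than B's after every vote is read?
Strict-lead orderings = 5

Total orderings of the 6 votes with 4 for A: C(6, 4) = 15. By the Bertrand ballot formula (Cycle Lemma / reflection principle), the number of orderings in which A is strictly ahead of B throughout is (p − q)/(p + q) · C(p + q, p) = (4 − 2)/(4 + 2) · 15 = 5.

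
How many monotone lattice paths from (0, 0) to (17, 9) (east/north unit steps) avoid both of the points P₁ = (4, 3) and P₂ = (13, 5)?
Number of paths = 1709920

Inclusion–exclusion. Total paths: C(26, 17) = 3124550. Through P₁: C(7, 4)·C(19, 13) = 949620. Through P₂: C(18, 13)·C(8, 4) = 599760. Since P₁ is strictly southwest of P₂, a monotone path through both must visit P₁ then P₂; paths through both = C(7, 4)·C(11, 9)·C(8, 4) = 134750. Avoid both = 3124550 − 949620 − 599760 + 134750 = 1709920.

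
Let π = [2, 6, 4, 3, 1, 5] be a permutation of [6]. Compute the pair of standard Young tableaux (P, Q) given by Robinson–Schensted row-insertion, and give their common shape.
P = [1, 3, 5] / [2] / [4] / [6];  Q = [1, 2, 6] / [3] / [4] / [5];  common shape = (3, 1, 1, 1)

Row-insert the values π_1, π_2, … into P one at a time, bumping the leftmost entry strictly greater than the inserted value down to the next row. The recording tableau Q records, in position (i, j), the step at which that cell was added to P.
  Insert 2 (step 1): P = [2];  Q = [1]
  Insert 6 (step 2): P = [2, 6];  Q = [1, 2]
  Insert 4 (step 3): P = [2, 4] / [6];  Q = [1, 2] / [3]
  Insert 3 (step 4): P = [2, 3] / [4] / [6];  Q = [1, 2] / [3] / [4]
  Insert 1 (step 5): P = [1, 3] / [2] / [4] / [6];  Q = [1, 2] / [3] / [4] / [5]
  Insert 5 (step 6): P = [1, 3, 5] / [2] / [4] / [6];  Q = [1, 2, 6] / [3] / [4] / [5]
Final shape: (3, 1, 1, 1).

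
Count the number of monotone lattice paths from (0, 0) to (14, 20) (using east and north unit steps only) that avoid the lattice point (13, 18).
Number of paths = 773216415

Total paths from (0, 0) to (14, 20): C(34, 14) = 1391975640. Paths through (13, 18): (paths (0, 0) → (13, 18)) × (paths (13, 18) → (14, 20)) = C(31, 13) · C(3, 1) = 206253075 · 3 = 618759225. Avoidance count = 1391975640 − 618759225 = 773216415.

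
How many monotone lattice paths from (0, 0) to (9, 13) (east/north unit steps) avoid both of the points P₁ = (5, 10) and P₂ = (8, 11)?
Number of paths = 201605

Inclusion–exclusion. Total paths: C(22, 9) = 497420. Through P₁: C(15, 5)·C(7, 4) = 105105. Through P₂: C(19, 8)·C(3, 1) = 226746. Since P₁ is strictly southwest of P₂, a monotone path through both must visit P₁ then P₂; paths through both = C(15, 5)·C(4, 3)·C(3, 1) = 36036. Avoid both = 497420 − 105105 − 226746 + 36036 = 201605.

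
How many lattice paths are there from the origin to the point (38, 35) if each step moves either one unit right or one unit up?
Number of paths = 827114477843191362552

A monotone lattice path from (0, 0) to (38, 35) consists of 38 east steps and 35 north steps in some order, so it is determined by which 38 of the 73 steps are east. The count is C(73, 38) = 827114477843191362552.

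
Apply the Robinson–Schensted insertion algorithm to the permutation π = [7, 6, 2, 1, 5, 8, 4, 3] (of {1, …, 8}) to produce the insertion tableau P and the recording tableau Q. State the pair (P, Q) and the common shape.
P = [1, 3, 8] / [2, 4] / [5] / [6] / [7];  Q = [1, 5, 6] / [2, 7] / [3] / [4] / [8];  common shape = (3, 2, 1, 1, 1)

Row-insert the values π_1, π_2, … into P one at a time, bumping the leftmost entry strictly greater than the inserted value down to the next row. The recording tableau Q records, in position (i, j), the step at which that cell was added to P.
  Insert 7 (step 1): P = [7];  Q = [1]
  Insert 6 (step 2): P = [6] / [7];  Q = [1] / [2]
  Insert 2 (step 3): P = [2] / [6] / [7];  Q = [1] / [2] / [3]
  Insert 1 (step 4): P = [1] / [2] / [6] / [7];  Q = [1] / [2] / [3] / [4]
  Insert 5 (step 5): P = [1, 5] / [2] / [6] / [7];  Q = [1, 5] / [2] / [3] / [4]
  Insert 8 (step 6): P = [1, 5, 8] / [2] / [6] / [7];  Q = [1, 5, 6] / [2] / [3] / [4]
  Insert 4 (step 7): P = [1, 4, 8] / [2, 5] / [6] / [7];  Q = [1, 5, 6] / [2, 7] / [3] / [4]
  Insert 3 (step 8): P = [1, 3, 8] / [2, 4] / [5] / [6] / [7];  Q = [1, 5, 6] / [2, 7] / [3] / [4] / [8]
Final shape: (3, 2, 1, 1, 1).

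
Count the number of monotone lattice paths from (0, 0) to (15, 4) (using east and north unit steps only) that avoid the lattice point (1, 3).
Number of paths = 3816

Total paths from (0, 0) to (15, 4): C(19, 15) = 3876. Paths through (1, 3): (paths (0, 0) → (1, 3)) × (paths (1, 3) → (15, 4)) = C(4, 1) · C(15, 14) = 4 · 15 = 60. Avoidance count = 3876 − 60 = 3816.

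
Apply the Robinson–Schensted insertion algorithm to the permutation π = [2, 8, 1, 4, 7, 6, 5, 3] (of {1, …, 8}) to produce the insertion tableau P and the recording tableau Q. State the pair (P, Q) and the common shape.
P = [1, 3, 5] / [2, 4] / [6] / [7] / [8];  Q = [1, 2, 5] / [3, 4] / [6] / [7] / [8];  common shape = (3, 2, 1, 1, 1)

Row-insert the values π_1, π_2, … into P one at a time, bumping the leftmost entry strictly greater than the inserted value down to the next row. The recording tableau Q records, in position (i, j), the step at which that cell was added to P.
  Insert 2 (step 1): P = [2];  Q = [1]
  Insert 8 (step 2): P = [2, 8];  Q = [1, 2]
  Insert 1 (step 3): P = [1, 8] / [2];  Q = [1, 2] / [3]
  Insert 4 (step 4): P = [1, 4] / [2, 8];  Q = [1, 2] / [3, 4]
  Insert 7 (step 5): P = [1, 4, 7] / [2, 8];  Q = [1, 2, 5] / [3, 4]
  Insert 6 (step 6): P = [1, 4, 6] / [2, 7] / [8];  Q = [1, 2, 5] / [3, 4] / [6]
  Insert 5 (step 7): P = [1, 4, 5] / [2, 6] / [7] / [8];  Q = [1, 2, 5] / [3, 4] / [6] / [7]
  Insert 3 (step 8): P = [1, 3, 5] / [2, 4] / [6] / [7] / [8];  Q = [1, 2, 5] / [3, 4] / [6] / [7] / [8]
Final shape: (3, 2, 1, 1, 1).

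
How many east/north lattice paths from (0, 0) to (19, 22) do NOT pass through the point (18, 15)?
Number of paths = 236365403640

Total paths from (0, 0) to (19, 22): C(41, 19) = 244662670200. Paths through (18, 15): (paths (0, 0) → (18, 15)) × (paths (18, 15) → (19, 22)) = C(33, 18) · C(8, 1) = 1037158320 · 8 = 8297266560. Avoidance count = 244662670200 − 8297266560 = 236365403640.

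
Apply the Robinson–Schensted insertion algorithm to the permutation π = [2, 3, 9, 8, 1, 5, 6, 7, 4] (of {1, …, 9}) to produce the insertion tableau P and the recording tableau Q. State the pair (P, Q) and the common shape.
P = [1, 3, 4, 6, 7] / [2, 5] / [8] / [9];  Q = [1, 2, 3, 7, 8] / [4, 6] / [5] / [9];  common shape = (5, 2, 1, 1)

Row-insert the values π_1, π_2, … into P one at a time, bumping the leftmost entry strictly greater than the inserted value down to the next row. The recording tableau Q records, in position (i, j), the step at which that cell was added to P.
  Insert 2 (step 1): P = [2];  Q = [1]
  Insert 3 (step 2): P = [2, 3];  Q = [1, 2]
  Insert 9 (step 3): P = [2, 3, 9];  Q = [1, 2, 3]
  Insert 8 (step 4): P = [2, 3, 8] / [9];  Q = [1, 2, 3] / [4]
  Insert 1 (step 5): P = [1, 3, 8] / [2] / [9];  Q = [1, 2, 3] / [4] / [5]
  Insert 5 (step 6): P = [1, 3, 5] / [2, 8] / [9];  Q = [1, 2, 3] / [4, 6] / [5]
  Insert 6 (step 7): P = [1, 3, 5, 6] / [2, 8] / [9];  Q = [1, 2, 3, 7] / [4, 6] / [5]
  Insert 7 (step 8): P = [1, 3, 5, 6, 7] / [2, 8] / [9];  Q = [1, 2, 3, 7, 8] / [4, 6] / [5]
  Insert 4 (step 9): P = [1, 3, 4, 6, 7] / [2, 5] / [8] / [9];  Q = [1, 2, 3, 7, 8] / [4, 6] / [5] / [9]
Final shape: (5, 2, 1, 1).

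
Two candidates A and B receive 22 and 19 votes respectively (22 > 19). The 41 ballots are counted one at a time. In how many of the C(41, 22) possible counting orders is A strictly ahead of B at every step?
Strict-lead orderings = 17902146600

Total orderings of the 41 votes with 22 for A: C(41, 22) = 244662670200. By the Bertrand ballot formula (Cycle Lemma / reflection principle), the number of orderings in which A is strictly ahead of B throughout is (p − q)/(p + q) · C(p + q, p) = (22 − 19)/(22 + 19) · 244662670200 = 17902146600.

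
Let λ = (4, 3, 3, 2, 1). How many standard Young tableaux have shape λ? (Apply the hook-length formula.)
# SYT of shape (4, 3, 3, 2, 1) = 15015

Hook-length formula: f^λ = n! / Π hook(c), product over all cells c of the Young diagram. For λ = (4, 3, 3, 2, 1), n = 13 boxes. Hook lengths by row (left-to-right, top-to-bottom): [8, 6, 4, 1]; [6, 4, 2]; [5, 3, 1]; [3, 1]; [1]. Product of hooks = 414720. So f^λ = 13! / 414720 = 6227020800 / 414720 = 15015.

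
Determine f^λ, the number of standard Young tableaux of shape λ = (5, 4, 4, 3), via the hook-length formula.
# SYT of shape (5, 4, 4, 3) = 180180

Hook-length formula: f^λ = n! / Π hook(c), product over all cells c of the Young diagram. For λ = (5, 4, 4, 3), n = 16 boxes. Hook lengths by row (left-to-right, top-to-bottom): [8, 7, 6, 4, 1]; [6, 5, 4, 2]; [5, 4, 3, 1]; [3, 2, 1]. Product of hooks = 116121600. So f^λ = 16! / 116121600 = 20922789888000 / 116121600 = 180180.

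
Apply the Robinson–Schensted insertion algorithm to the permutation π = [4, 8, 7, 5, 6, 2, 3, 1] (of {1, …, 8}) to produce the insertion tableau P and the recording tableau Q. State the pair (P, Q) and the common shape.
P = [1, 3, 6] / [2, 5] / [4] / [7] / [8];  Q = [1, 2, 5] / [3, 7] / [4] / [6] / [8];  common shape = (3, 2, 1, 1, 1)

Row-insert the values π_1, π_2, … into P one at a time, bumping the leftmost entry strictly greater than the inserted value down to the next row. The recording tableau Q records, in position (i, j), the step at which that cell was added to P.
  Insert 4 (step 1): P = [4];  Q = [1]
  Insert 8 (step 2): P = [4, 8];  Q = [1, 2]
  Insert 7 (step 3): P = [4, 7] / [8];  Q = [1, 2] / [3]
  Insert 5 (step 4): P = [4, 5] / [7] / [8];  Q = [1, 2] / [3] / [4]
  Insert 6 (step 5): P = [4, 5, 6] / [7] / [8];  Q = [1, 2, 5] / [3] / [4]
  Insert 2 (step 6): P = [2, 5, 6] / [4] / [7] / [8];  Q = [1, 2, 5] / [3] / [4] / [6]
  Insert 3 (step 7): P = [2, 3, 6] / [4, 5] / [7] / [8];  Q = [1, 2, 5] / [3, 7] / [4] / [6]
  Insert 1 (step 8): P = [1, 3, 6] / [2, 5] / [4] / [7] / [8];  Q = [1, 2, 5] / [3, 7] / [4] / [6] / [8]
Final shape: (3, 2, 1, 1, 1).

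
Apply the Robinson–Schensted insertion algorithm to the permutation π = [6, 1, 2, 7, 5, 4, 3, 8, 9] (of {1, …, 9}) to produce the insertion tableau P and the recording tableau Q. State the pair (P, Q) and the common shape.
P = [1, 2, 3, 8, 9] / [4, 7] / [5] / [6];  Q = [1, 3, 4, 8, 9] / [2, 5] / [6] / [7];  common shape = (5, 2, 1, 1)

Row-insert the values π_1, π_2, … into P one at a time, bumping the leftmost entry strictly greater than the inserted value down to the next row. The recording tableau Q records, in position (i, j), the step at which that cell was added to P.
  Insert 6 (step 1): P = [6];  Q = [1]
  Insert 1 (step 2): P = [1] / [6];  Q = [1] / [2]
  Insert 2 (step 3): P = [1, 2] / [6];  Q = [1, 3] / [2]
  Insert 7 (step 4): P = [1, 2, 7] / [6];  Q = [1, 3, 4] / [2]
  Insert 5 (step 5): P = [1, 2, 5] / [6, 7];  Q = [1, 3, 4] / [2, 5]
  Insert 4 (step 6): P = [1, 2, 4] / [5, 7] / [6];  Q = [1, 3, 4] / [2, 5] / [6]
  Insert 3 (step 7): P = [1, 2, 3] / [4, 7] / [5] / [6];  Q = [1, 3, 4] / [2, 5] / [6] / [7]
  Insert 8 (step 8): P = [1, 2, 3, 8] / [4, 7] / [5] / [6];  Q = [1, 3, 4, 8] / [2, 5] / [6] / [7]
  Insert 9 (step 9): P = [1, 2, 3, 8, 9] / [4, 7] / [5] / [6];  Q = [1, 3, 4, 8, 9] / [2, 5] / [6] / [7]
Final shape: (5, 2, 1, 1).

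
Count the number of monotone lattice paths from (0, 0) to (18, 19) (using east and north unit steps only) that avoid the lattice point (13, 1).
Number of paths = 17672160814

Total paths from (0, 0) to (18, 19): C(37, 18) = 17672631900. Paths through (13, 1): (paths (0, 0) → (13, 1)) × (paths (13, 1) → (18, 19)) = C(14, 13) · C(23, 5) = 14 · 33649 = 471086. Avoidance count = 17672631900 − 471086 = 17672160814.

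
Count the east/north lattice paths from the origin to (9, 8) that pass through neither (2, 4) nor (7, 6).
Number of paths = 10954

Inclusion–exclusion. Total paths: C(17, 9) = 24310. Through P₁: C(6, 2)·C(11, 7) = 4950. Through P₂: C(13, 7)·C(4, 2) = 10296. Since P₁ is strictly southwest of P₂, a monotone path through both must visit P₁ then P₂; paths through both = C(6, 2)·C(7, 5)·C(4, 2) = 1890. Avoid both = 24310 − 4950 − 10296 + 1890 = 10954.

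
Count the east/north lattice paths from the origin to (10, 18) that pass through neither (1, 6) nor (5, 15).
Number of paths = 10477656

Inclusion–exclusion. Total paths: C(28, 10) = 13123110. Through P₁: C(7, 1)·C(21, 9) = 2057510. Through P₂: C(20, 5)·C(8, 5) = 868224. Since P₁ is strictly southwest of P₂, a monotone path through both must visit P₁ then P₂; paths through both = C(7, 1)·C(13, 4)·C(8, 5) = 280280. Avoid both = 13123110 − 2057510 − 868224 + 280280 = 10477656.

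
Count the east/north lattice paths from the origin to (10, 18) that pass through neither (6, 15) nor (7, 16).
Number of paths = 9857580

Inclusion–exclusion. Total paths: C(28, 10) = 13123110. Through P₁: C(21, 6)·C(7, 4) = 1899240. Through P₂: C(23, 7)·C(5, 3) = 2451570. Since P₁ is strictly southwest of P₂, a monotone path through both must visit P₁ then P₂; paths through both = C(21, 6)·C(2, 1)·C(5, 3) = 1085280. Avoid both = 13123110 − 1899240 − 2451570 + 1085280 = 9857580.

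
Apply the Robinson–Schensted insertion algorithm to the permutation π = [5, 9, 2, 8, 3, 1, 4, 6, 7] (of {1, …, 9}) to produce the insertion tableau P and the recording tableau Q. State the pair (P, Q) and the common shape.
P = [1, 3, 4, 6, 7] / [2, 8] / [5] / [9];  Q = [1, 2, 7, 8, 9] / [3, 4] / [5] / [6];  common shape = (5, 2, 1, 1)

Row-insert the values π_1, π_2, … into P one at a time, bumping the leftmost entry strictly greater than the inserted value down to the next row. The recording tableau Q records, in position (i, j), the step at which that cell was added to P.
  Insert 5 (step 1): P = [5];  Q = [1]
  Insert 9 (step 2): P = [5, 9];  Q = [1, 2]
  Insert 2 (step 3): P = [2, 9] / [5];  Q = [1, 2] / [3]
  Insert 8 (step 4): P = [2, 8] / [5, 9];  Q = [1, 2] / [3, 4]
  Insert 3 (step 5): P = [2, 3] / [5, 8] / [9];  Q = [1, 2] / [3, 4] / [5]
  Insert 1 (step 6): P = [1, 3] / [2, 8] / [5] / [9];  Q = [1, 2] / [3, 4] / [5] / [6]
  Insert 4 (step 7): P = [1, 3, 4] / [2, 8] / [5] / [9];  Q = [1, 2, 7] / [3, 4] / [5] / [6]
  Insert 6 (step 8): P = [1, 3, 4, 6] / [2, 8] / [5] / [9];  Q = [1, 2, 7, 8] / [3, 4] / [5] / [6]
  Insert 7 (step 9): P = [1, 3, 4, 6, 7] / [2, 8] / [5] / [9];  Q = [1, 2, 7, 8, 9] / [3, 4] / [5] / [6]
Final shape: (5, 2, 1, 1).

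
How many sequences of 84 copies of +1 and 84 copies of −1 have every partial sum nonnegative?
C_84 = 270557451039395118028642463289168566420671280440

These ballot sequences are counted by the Catalan number C_n = (1/(n + 1)) · C(2n, n). For n = 84: C_84 = (1/85) · C(168, 84) = 22997383338348585032434609379579328145757058837400/85 = 270557451039395118028642463289168566420671280440.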